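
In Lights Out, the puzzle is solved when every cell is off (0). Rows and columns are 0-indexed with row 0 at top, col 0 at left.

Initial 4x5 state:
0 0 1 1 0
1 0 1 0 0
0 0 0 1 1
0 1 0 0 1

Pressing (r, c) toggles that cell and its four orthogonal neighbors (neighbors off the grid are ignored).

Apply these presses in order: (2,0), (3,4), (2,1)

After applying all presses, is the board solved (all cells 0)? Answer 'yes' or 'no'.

Answer: no

Derivation:
After press 1 at (2,0):
0 0 1 1 0
0 0 1 0 0
1 1 0 1 1
1 1 0 0 1

After press 2 at (3,4):
0 0 1 1 0
0 0 1 0 0
1 1 0 1 0
1 1 0 1 0

After press 3 at (2,1):
0 0 1 1 0
0 1 1 0 0
0 0 1 1 0
1 0 0 1 0

Lights still on: 8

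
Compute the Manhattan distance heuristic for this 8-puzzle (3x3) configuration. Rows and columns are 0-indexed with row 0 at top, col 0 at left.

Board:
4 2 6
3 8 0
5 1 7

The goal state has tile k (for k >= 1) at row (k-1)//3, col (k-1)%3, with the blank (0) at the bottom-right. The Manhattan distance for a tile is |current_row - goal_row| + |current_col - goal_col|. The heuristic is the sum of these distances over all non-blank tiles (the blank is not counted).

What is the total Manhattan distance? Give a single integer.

Tile 4: (0,0)->(1,0) = 1
Tile 2: (0,1)->(0,1) = 0
Tile 6: (0,2)->(1,2) = 1
Tile 3: (1,0)->(0,2) = 3
Tile 8: (1,1)->(2,1) = 1
Tile 5: (2,0)->(1,1) = 2
Tile 1: (2,1)->(0,0) = 3
Tile 7: (2,2)->(2,0) = 2
Sum: 1 + 0 + 1 + 3 + 1 + 2 + 3 + 2 = 13

Answer: 13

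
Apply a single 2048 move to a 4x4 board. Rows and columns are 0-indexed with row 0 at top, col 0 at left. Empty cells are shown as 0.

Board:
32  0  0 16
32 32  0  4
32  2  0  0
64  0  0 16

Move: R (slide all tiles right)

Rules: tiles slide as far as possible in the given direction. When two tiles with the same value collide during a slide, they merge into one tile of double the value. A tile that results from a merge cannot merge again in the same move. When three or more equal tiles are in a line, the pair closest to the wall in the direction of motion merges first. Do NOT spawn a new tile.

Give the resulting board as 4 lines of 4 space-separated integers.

Answer:  0  0 32 16
 0  0 64  4
 0  0 32  2
 0  0 64 16

Derivation:
Slide right:
row 0: [32, 0, 0, 16] -> [0, 0, 32, 16]
row 1: [32, 32, 0, 4] -> [0, 0, 64, 4]
row 2: [32, 2, 0, 0] -> [0, 0, 32, 2]
row 3: [64, 0, 0, 16] -> [0, 0, 64, 16]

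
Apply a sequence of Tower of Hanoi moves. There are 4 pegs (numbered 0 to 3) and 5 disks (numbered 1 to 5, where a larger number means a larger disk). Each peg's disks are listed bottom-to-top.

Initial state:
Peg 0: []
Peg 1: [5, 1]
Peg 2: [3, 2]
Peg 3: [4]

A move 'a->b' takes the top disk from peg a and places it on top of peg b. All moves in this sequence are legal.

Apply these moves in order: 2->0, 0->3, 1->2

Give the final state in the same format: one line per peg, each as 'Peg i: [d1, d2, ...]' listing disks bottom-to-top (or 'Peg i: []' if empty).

After move 1 (2->0):
Peg 0: [2]
Peg 1: [5, 1]
Peg 2: [3]
Peg 3: [4]

After move 2 (0->3):
Peg 0: []
Peg 1: [5, 1]
Peg 2: [3]
Peg 3: [4, 2]

After move 3 (1->2):
Peg 0: []
Peg 1: [5]
Peg 2: [3, 1]
Peg 3: [4, 2]

Answer: Peg 0: []
Peg 1: [5]
Peg 2: [3, 1]
Peg 3: [4, 2]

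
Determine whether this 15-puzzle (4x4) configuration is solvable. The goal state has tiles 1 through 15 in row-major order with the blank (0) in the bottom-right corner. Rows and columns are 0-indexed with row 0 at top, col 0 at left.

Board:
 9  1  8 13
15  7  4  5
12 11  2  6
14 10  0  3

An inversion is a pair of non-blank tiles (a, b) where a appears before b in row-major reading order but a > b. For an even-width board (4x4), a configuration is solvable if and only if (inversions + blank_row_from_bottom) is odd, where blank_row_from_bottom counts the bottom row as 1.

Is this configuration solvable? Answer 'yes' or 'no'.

Inversions: 55
Blank is in row 3 (0-indexed from top), which is row 1 counting from the bottom (bottom = 1).
55 + 1 = 56, which is even, so the puzzle is not solvable.

Answer: no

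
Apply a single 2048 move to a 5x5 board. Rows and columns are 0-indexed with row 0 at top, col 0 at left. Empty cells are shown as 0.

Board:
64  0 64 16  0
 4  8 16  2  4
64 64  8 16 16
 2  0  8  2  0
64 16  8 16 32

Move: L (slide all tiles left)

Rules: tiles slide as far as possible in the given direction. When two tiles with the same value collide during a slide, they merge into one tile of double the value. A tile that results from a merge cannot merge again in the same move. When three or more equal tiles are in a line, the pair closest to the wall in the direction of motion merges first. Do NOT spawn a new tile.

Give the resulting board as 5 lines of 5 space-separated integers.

Slide left:
row 0: [64, 0, 64, 16, 0] -> [128, 16, 0, 0, 0]
row 1: [4, 8, 16, 2, 4] -> [4, 8, 16, 2, 4]
row 2: [64, 64, 8, 16, 16] -> [128, 8, 32, 0, 0]
row 3: [2, 0, 8, 2, 0] -> [2, 8, 2, 0, 0]
row 4: [64, 16, 8, 16, 32] -> [64, 16, 8, 16, 32]

Answer: 128  16   0   0   0
  4   8  16   2   4
128   8  32   0   0
  2   8   2   0   0
 64  16   8  16  32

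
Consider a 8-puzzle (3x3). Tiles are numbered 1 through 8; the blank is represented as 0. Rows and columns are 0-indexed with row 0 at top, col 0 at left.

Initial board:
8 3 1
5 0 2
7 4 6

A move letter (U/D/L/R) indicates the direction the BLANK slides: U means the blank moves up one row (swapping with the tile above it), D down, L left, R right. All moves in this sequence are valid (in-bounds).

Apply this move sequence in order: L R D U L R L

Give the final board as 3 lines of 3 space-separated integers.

After move 1 (L):
8 3 1
0 5 2
7 4 6

After move 2 (R):
8 3 1
5 0 2
7 4 6

After move 3 (D):
8 3 1
5 4 2
7 0 6

After move 4 (U):
8 3 1
5 0 2
7 4 6

After move 5 (L):
8 3 1
0 5 2
7 4 6

After move 6 (R):
8 3 1
5 0 2
7 4 6

After move 7 (L):
8 3 1
0 5 2
7 4 6

Answer: 8 3 1
0 5 2
7 4 6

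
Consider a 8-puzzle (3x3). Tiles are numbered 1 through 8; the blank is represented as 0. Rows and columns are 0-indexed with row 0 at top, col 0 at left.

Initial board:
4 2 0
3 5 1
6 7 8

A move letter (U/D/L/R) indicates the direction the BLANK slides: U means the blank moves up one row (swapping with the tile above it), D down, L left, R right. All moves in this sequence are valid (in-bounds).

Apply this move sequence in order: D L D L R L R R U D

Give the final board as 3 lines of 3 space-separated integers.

After move 1 (D):
4 2 1
3 5 0
6 7 8

After move 2 (L):
4 2 1
3 0 5
6 7 8

After move 3 (D):
4 2 1
3 7 5
6 0 8

After move 4 (L):
4 2 1
3 7 5
0 6 8

After move 5 (R):
4 2 1
3 7 5
6 0 8

After move 6 (L):
4 2 1
3 7 5
0 6 8

After move 7 (R):
4 2 1
3 7 5
6 0 8

After move 8 (R):
4 2 1
3 7 5
6 8 0

After move 9 (U):
4 2 1
3 7 0
6 8 5

After move 10 (D):
4 2 1
3 7 5
6 8 0

Answer: 4 2 1
3 7 5
6 8 0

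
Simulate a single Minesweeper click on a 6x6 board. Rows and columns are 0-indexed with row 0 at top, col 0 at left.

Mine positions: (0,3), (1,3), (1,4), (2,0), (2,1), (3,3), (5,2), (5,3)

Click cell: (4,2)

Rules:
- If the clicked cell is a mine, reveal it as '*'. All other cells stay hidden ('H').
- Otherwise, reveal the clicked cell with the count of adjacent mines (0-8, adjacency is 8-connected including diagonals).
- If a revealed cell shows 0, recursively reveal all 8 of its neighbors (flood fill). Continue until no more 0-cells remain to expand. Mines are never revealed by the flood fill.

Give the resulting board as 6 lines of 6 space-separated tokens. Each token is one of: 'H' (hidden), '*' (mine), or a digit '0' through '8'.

H H H H H H
H H H H H H
H H H H H H
H H H H H H
H H 3 H H H
H H H H H H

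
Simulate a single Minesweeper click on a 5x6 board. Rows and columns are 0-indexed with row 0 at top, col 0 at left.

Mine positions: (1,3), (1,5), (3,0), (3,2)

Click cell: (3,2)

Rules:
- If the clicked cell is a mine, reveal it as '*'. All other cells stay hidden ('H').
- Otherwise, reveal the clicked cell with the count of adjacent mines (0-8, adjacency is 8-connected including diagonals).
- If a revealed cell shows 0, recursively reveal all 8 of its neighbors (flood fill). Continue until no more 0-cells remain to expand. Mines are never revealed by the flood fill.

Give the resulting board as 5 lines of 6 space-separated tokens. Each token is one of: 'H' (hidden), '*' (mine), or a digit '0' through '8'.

H H H H H H
H H H H H H
H H H H H H
H H * H H H
H H H H H H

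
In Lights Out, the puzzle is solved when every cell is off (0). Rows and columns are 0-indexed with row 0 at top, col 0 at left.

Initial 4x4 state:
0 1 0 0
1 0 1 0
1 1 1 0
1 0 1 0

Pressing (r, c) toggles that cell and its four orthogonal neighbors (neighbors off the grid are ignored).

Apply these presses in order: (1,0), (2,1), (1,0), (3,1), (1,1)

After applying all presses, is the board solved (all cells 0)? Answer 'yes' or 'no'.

After press 1 at (1,0):
1 1 0 0
0 1 1 0
0 1 1 0
1 0 1 0

After press 2 at (2,1):
1 1 0 0
0 0 1 0
1 0 0 0
1 1 1 0

After press 3 at (1,0):
0 1 0 0
1 1 1 0
0 0 0 0
1 1 1 0

After press 4 at (3,1):
0 1 0 0
1 1 1 0
0 1 0 0
0 0 0 0

After press 5 at (1,1):
0 0 0 0
0 0 0 0
0 0 0 0
0 0 0 0

Lights still on: 0

Answer: yes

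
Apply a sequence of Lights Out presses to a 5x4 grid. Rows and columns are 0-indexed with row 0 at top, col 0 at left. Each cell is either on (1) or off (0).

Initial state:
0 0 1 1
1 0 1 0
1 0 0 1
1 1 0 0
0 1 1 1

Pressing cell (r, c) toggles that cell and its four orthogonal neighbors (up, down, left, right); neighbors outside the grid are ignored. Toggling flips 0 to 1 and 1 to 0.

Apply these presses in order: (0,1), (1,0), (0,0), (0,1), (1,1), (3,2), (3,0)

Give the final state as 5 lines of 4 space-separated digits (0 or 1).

After press 1 at (0,1):
1 1 0 1
1 1 1 0
1 0 0 1
1 1 0 0
0 1 1 1

After press 2 at (1,0):
0 1 0 1
0 0 1 0
0 0 0 1
1 1 0 0
0 1 1 1

After press 3 at (0,0):
1 0 0 1
1 0 1 0
0 0 0 1
1 1 0 0
0 1 1 1

After press 4 at (0,1):
0 1 1 1
1 1 1 0
0 0 0 1
1 1 0 0
0 1 1 1

After press 5 at (1,1):
0 0 1 1
0 0 0 0
0 1 0 1
1 1 0 0
0 1 1 1

After press 6 at (3,2):
0 0 1 1
0 0 0 0
0 1 1 1
1 0 1 1
0 1 0 1

After press 7 at (3,0):
0 0 1 1
0 0 0 0
1 1 1 1
0 1 1 1
1 1 0 1

Answer: 0 0 1 1
0 0 0 0
1 1 1 1
0 1 1 1
1 1 0 1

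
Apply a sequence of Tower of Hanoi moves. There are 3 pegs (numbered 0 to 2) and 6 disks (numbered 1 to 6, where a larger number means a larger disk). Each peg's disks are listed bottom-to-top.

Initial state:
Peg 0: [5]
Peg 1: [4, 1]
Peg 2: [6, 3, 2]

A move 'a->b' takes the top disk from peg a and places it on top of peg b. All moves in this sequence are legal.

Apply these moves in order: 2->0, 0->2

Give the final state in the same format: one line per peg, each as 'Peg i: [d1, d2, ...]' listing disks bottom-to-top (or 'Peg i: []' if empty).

Answer: Peg 0: [5]
Peg 1: [4, 1]
Peg 2: [6, 3, 2]

Derivation:
After move 1 (2->0):
Peg 0: [5, 2]
Peg 1: [4, 1]
Peg 2: [6, 3]

After move 2 (0->2):
Peg 0: [5]
Peg 1: [4, 1]
Peg 2: [6, 3, 2]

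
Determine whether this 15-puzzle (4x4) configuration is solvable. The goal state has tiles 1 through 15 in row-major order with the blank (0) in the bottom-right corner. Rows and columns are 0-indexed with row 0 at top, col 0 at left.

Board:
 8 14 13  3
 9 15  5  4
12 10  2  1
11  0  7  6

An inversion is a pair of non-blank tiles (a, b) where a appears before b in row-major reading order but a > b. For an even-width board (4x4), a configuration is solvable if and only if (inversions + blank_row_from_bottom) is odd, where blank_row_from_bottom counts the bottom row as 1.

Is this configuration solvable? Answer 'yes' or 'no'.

Answer: yes

Derivation:
Inversions: 66
Blank is in row 3 (0-indexed from top), which is row 1 counting from the bottom (bottom = 1).
66 + 1 = 67, which is odd, so the puzzle is solvable.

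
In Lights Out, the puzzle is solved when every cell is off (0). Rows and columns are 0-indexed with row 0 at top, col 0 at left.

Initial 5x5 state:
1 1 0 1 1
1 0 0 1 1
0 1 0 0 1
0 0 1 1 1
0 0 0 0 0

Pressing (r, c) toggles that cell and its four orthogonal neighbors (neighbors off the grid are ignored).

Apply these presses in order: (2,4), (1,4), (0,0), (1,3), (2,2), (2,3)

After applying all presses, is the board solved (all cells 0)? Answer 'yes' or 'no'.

Answer: yes

Derivation:
After press 1 at (2,4):
1 1 0 1 1
1 0 0 1 0
0 1 0 1 0
0 0 1 1 0
0 0 0 0 0

After press 2 at (1,4):
1 1 0 1 0
1 0 0 0 1
0 1 0 1 1
0 0 1 1 0
0 0 0 0 0

After press 3 at (0,0):
0 0 0 1 0
0 0 0 0 1
0 1 0 1 1
0 0 1 1 0
0 0 0 0 0

After press 4 at (1,3):
0 0 0 0 0
0 0 1 1 0
0 1 0 0 1
0 0 1 1 0
0 0 0 0 0

After press 5 at (2,2):
0 0 0 0 0
0 0 0 1 0
0 0 1 1 1
0 0 0 1 0
0 0 0 0 0

After press 6 at (2,3):
0 0 0 0 0
0 0 0 0 0
0 0 0 0 0
0 0 0 0 0
0 0 0 0 0

Lights still on: 0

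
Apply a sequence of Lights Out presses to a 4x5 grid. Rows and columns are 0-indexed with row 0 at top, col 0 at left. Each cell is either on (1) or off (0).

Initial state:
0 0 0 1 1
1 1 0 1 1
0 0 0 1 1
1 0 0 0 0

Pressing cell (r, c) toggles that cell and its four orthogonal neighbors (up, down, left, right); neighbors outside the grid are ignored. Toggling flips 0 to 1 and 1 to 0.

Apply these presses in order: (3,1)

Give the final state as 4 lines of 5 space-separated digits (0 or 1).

After press 1 at (3,1):
0 0 0 1 1
1 1 0 1 1
0 1 0 1 1
0 1 1 0 0

Answer: 0 0 0 1 1
1 1 0 1 1
0 1 0 1 1
0 1 1 0 0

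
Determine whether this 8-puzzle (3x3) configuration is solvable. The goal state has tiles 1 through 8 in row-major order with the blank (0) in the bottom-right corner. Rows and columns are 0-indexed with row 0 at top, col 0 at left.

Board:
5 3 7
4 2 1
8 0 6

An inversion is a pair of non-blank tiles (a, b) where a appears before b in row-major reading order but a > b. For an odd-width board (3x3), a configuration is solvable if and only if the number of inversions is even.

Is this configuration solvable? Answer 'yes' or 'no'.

Answer: yes

Derivation:
Inversions (pairs i<j in row-major order where tile[i] > tile[j] > 0): 14
14 is even, so the puzzle is solvable.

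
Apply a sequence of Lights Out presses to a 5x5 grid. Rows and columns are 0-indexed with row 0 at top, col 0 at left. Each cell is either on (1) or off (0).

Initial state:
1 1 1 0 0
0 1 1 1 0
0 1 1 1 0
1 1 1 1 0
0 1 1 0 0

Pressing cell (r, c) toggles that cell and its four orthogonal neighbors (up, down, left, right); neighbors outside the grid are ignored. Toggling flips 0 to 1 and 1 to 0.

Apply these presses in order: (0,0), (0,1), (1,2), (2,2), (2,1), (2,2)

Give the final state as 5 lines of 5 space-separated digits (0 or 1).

After press 1 at (0,0):
0 0 1 0 0
1 1 1 1 0
0 1 1 1 0
1 1 1 1 0
0 1 1 0 0

After press 2 at (0,1):
1 1 0 0 0
1 0 1 1 0
0 1 1 1 0
1 1 1 1 0
0 1 1 0 0

After press 3 at (1,2):
1 1 1 0 0
1 1 0 0 0
0 1 0 1 0
1 1 1 1 0
0 1 1 0 0

After press 4 at (2,2):
1 1 1 0 0
1 1 1 0 0
0 0 1 0 0
1 1 0 1 0
0 1 1 0 0

After press 5 at (2,1):
1 1 1 0 0
1 0 1 0 0
1 1 0 0 0
1 0 0 1 0
0 1 1 0 0

After press 6 at (2,2):
1 1 1 0 0
1 0 0 0 0
1 0 1 1 0
1 0 1 1 0
0 1 1 0 0

Answer: 1 1 1 0 0
1 0 0 0 0
1 0 1 1 0
1 0 1 1 0
0 1 1 0 0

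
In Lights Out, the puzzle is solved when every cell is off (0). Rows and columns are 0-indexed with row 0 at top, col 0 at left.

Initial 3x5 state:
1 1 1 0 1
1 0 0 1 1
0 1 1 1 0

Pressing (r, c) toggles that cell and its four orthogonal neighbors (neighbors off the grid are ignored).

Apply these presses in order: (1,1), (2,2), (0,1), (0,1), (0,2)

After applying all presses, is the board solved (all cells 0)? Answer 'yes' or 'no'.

Answer: no

Derivation:
After press 1 at (1,1):
1 0 1 0 1
0 1 1 1 1
0 0 1 1 0

After press 2 at (2,2):
1 0 1 0 1
0 1 0 1 1
0 1 0 0 0

After press 3 at (0,1):
0 1 0 0 1
0 0 0 1 1
0 1 0 0 0

After press 4 at (0,1):
1 0 1 0 1
0 1 0 1 1
0 1 0 0 0

After press 5 at (0,2):
1 1 0 1 1
0 1 1 1 1
0 1 0 0 0

Lights still on: 9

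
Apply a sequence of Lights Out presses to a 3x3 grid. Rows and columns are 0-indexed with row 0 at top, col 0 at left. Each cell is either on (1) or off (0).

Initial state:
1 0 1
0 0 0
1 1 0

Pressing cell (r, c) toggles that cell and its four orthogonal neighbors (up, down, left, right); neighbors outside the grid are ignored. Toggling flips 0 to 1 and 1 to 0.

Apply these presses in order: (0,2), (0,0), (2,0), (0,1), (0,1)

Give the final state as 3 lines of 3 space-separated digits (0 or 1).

After press 1 at (0,2):
1 1 0
0 0 1
1 1 0

After press 2 at (0,0):
0 0 0
1 0 1
1 1 0

After press 3 at (2,0):
0 0 0
0 0 1
0 0 0

After press 4 at (0,1):
1 1 1
0 1 1
0 0 0

After press 5 at (0,1):
0 0 0
0 0 1
0 0 0

Answer: 0 0 0
0 0 1
0 0 0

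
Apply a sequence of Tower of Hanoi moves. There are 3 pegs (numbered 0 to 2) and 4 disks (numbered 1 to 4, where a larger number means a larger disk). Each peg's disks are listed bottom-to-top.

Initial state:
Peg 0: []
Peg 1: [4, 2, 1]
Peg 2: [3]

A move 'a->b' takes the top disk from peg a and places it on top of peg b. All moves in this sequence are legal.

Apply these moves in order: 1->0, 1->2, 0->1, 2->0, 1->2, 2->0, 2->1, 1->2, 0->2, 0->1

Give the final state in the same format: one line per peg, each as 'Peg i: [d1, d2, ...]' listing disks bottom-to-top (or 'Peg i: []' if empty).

After move 1 (1->0):
Peg 0: [1]
Peg 1: [4, 2]
Peg 2: [3]

After move 2 (1->2):
Peg 0: [1]
Peg 1: [4]
Peg 2: [3, 2]

After move 3 (0->1):
Peg 0: []
Peg 1: [4, 1]
Peg 2: [3, 2]

After move 4 (2->0):
Peg 0: [2]
Peg 1: [4, 1]
Peg 2: [3]

After move 5 (1->2):
Peg 0: [2]
Peg 1: [4]
Peg 2: [3, 1]

After move 6 (2->0):
Peg 0: [2, 1]
Peg 1: [4]
Peg 2: [3]

After move 7 (2->1):
Peg 0: [2, 1]
Peg 1: [4, 3]
Peg 2: []

After move 8 (1->2):
Peg 0: [2, 1]
Peg 1: [4]
Peg 2: [3]

After move 9 (0->2):
Peg 0: [2]
Peg 1: [4]
Peg 2: [3, 1]

After move 10 (0->1):
Peg 0: []
Peg 1: [4, 2]
Peg 2: [3, 1]

Answer: Peg 0: []
Peg 1: [4, 2]
Peg 2: [3, 1]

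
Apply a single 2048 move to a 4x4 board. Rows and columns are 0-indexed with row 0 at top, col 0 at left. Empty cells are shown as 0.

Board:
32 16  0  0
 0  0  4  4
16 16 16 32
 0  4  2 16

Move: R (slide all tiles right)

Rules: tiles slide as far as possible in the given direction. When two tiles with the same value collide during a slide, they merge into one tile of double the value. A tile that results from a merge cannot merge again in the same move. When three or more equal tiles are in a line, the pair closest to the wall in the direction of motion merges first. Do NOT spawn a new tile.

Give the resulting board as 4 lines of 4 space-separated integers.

Slide right:
row 0: [32, 16, 0, 0] -> [0, 0, 32, 16]
row 1: [0, 0, 4, 4] -> [0, 0, 0, 8]
row 2: [16, 16, 16, 32] -> [0, 16, 32, 32]
row 3: [0, 4, 2, 16] -> [0, 4, 2, 16]

Answer:  0  0 32 16
 0  0  0  8
 0 16 32 32
 0  4  2 16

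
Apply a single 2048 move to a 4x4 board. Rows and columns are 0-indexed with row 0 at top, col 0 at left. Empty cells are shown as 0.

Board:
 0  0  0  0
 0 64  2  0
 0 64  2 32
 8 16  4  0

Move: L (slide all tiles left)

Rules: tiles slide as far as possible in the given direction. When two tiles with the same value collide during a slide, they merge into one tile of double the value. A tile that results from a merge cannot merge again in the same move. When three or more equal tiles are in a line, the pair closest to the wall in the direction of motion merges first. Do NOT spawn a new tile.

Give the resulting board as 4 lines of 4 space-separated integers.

Slide left:
row 0: [0, 0, 0, 0] -> [0, 0, 0, 0]
row 1: [0, 64, 2, 0] -> [64, 2, 0, 0]
row 2: [0, 64, 2, 32] -> [64, 2, 32, 0]
row 3: [8, 16, 4, 0] -> [8, 16, 4, 0]

Answer:  0  0  0  0
64  2  0  0
64  2 32  0
 8 16  4  0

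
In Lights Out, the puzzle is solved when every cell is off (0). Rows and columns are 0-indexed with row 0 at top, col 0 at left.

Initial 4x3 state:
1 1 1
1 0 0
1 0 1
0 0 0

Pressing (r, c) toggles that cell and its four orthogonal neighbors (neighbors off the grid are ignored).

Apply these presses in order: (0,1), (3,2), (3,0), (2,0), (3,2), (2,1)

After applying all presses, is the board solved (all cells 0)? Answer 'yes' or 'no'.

After press 1 at (0,1):
0 0 0
1 1 0
1 0 1
0 0 0

After press 2 at (3,2):
0 0 0
1 1 0
1 0 0
0 1 1

After press 3 at (3,0):
0 0 0
1 1 0
0 0 0
1 0 1

After press 4 at (2,0):
0 0 0
0 1 0
1 1 0
0 0 1

After press 5 at (3,2):
0 0 0
0 1 0
1 1 1
0 1 0

After press 6 at (2,1):
0 0 0
0 0 0
0 0 0
0 0 0

Lights still on: 0

Answer: yes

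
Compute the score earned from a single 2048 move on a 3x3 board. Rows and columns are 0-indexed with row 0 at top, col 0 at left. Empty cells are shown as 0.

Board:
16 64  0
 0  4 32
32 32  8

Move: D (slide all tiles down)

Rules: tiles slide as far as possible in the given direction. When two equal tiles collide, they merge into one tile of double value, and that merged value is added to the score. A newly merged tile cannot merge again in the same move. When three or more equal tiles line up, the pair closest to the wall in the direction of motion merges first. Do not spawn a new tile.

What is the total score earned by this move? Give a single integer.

Answer: 0

Derivation:
Slide down:
col 0: [16, 0, 32] -> [0, 16, 32]  score +0 (running 0)
col 1: [64, 4, 32] -> [64, 4, 32]  score +0 (running 0)
col 2: [0, 32, 8] -> [0, 32, 8]  score +0 (running 0)
Board after move:
 0 64  0
16  4 32
32 32  8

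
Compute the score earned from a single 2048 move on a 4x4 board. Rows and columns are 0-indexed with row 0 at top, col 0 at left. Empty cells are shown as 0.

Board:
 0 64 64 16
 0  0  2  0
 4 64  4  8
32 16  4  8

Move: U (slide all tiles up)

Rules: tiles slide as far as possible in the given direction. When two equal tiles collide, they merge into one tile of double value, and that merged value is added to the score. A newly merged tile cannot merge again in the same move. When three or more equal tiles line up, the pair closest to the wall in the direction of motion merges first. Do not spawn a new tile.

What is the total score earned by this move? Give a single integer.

Answer: 152

Derivation:
Slide up:
col 0: [0, 0, 4, 32] -> [4, 32, 0, 0]  score +0 (running 0)
col 1: [64, 0, 64, 16] -> [128, 16, 0, 0]  score +128 (running 128)
col 2: [64, 2, 4, 4] -> [64, 2, 8, 0]  score +8 (running 136)
col 3: [16, 0, 8, 8] -> [16, 16, 0, 0]  score +16 (running 152)
Board after move:
  4 128  64  16
 32  16   2  16
  0   0   8   0
  0   0   0   0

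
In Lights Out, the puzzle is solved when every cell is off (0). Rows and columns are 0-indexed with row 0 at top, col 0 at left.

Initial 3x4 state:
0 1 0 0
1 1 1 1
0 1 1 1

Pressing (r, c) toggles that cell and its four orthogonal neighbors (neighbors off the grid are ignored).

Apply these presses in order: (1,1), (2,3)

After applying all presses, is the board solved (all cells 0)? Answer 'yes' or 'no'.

Answer: yes

Derivation:
After press 1 at (1,1):
0 0 0 0
0 0 0 1
0 0 1 1

After press 2 at (2,3):
0 0 0 0
0 0 0 0
0 0 0 0

Lights still on: 0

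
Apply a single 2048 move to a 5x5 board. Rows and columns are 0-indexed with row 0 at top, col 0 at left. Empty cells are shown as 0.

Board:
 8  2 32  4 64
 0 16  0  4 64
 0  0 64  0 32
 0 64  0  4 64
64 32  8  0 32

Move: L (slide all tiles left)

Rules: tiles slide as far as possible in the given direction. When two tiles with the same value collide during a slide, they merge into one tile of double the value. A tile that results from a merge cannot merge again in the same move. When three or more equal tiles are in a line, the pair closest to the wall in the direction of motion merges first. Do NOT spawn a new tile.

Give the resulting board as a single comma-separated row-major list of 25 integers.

Slide left:
row 0: [8, 2, 32, 4, 64] -> [8, 2, 32, 4, 64]
row 1: [0, 16, 0, 4, 64] -> [16, 4, 64, 0, 0]
row 2: [0, 0, 64, 0, 32] -> [64, 32, 0, 0, 0]
row 3: [0, 64, 0, 4, 64] -> [64, 4, 64, 0, 0]
row 4: [64, 32, 8, 0, 32] -> [64, 32, 8, 32, 0]

Answer: 8, 2, 32, 4, 64, 16, 4, 64, 0, 0, 64, 32, 0, 0, 0, 64, 4, 64, 0, 0, 64, 32, 8, 32, 0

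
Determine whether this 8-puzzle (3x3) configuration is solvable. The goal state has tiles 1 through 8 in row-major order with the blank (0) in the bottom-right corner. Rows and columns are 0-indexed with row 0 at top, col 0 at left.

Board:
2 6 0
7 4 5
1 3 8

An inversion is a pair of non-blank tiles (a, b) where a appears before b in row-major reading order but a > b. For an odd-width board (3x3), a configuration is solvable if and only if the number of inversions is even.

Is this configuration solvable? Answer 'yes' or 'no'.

Inversions (pairs i<j in row-major order where tile[i] > tile[j] > 0): 13
13 is odd, so the puzzle is not solvable.

Answer: no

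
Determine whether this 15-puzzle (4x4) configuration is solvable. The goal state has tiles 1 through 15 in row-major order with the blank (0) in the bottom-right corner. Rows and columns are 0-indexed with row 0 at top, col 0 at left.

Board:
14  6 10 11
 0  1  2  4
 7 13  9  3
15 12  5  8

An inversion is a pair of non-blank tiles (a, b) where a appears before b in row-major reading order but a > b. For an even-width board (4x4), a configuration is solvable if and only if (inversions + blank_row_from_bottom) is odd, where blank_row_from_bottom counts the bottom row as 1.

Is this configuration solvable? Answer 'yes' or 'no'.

Inversions: 50
Blank is in row 1 (0-indexed from top), which is row 3 counting from the bottom (bottom = 1).
50 + 3 = 53, which is odd, so the puzzle is solvable.

Answer: yes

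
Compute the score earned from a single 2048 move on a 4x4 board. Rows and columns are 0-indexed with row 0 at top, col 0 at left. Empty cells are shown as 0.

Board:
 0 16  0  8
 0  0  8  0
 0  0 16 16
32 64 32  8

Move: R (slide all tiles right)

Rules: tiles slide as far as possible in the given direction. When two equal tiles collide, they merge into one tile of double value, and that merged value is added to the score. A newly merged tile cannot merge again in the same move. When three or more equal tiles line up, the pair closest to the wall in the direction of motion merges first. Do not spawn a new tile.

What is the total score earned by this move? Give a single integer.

Slide right:
row 0: [0, 16, 0, 8] -> [0, 0, 16, 8]  score +0 (running 0)
row 1: [0, 0, 8, 0] -> [0, 0, 0, 8]  score +0 (running 0)
row 2: [0, 0, 16, 16] -> [0, 0, 0, 32]  score +32 (running 32)
row 3: [32, 64, 32, 8] -> [32, 64, 32, 8]  score +0 (running 32)
Board after move:
 0  0 16  8
 0  0  0  8
 0  0  0 32
32 64 32  8

Answer: 32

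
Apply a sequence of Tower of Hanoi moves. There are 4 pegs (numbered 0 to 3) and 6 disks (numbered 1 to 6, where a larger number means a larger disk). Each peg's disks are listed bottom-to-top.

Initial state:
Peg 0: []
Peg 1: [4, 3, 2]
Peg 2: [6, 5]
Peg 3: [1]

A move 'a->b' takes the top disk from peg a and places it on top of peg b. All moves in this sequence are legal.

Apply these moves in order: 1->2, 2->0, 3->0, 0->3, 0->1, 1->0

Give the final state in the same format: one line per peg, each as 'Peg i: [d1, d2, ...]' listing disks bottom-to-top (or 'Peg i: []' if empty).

After move 1 (1->2):
Peg 0: []
Peg 1: [4, 3]
Peg 2: [6, 5, 2]
Peg 3: [1]

After move 2 (2->0):
Peg 0: [2]
Peg 1: [4, 3]
Peg 2: [6, 5]
Peg 3: [1]

After move 3 (3->0):
Peg 0: [2, 1]
Peg 1: [4, 3]
Peg 2: [6, 5]
Peg 3: []

After move 4 (0->3):
Peg 0: [2]
Peg 1: [4, 3]
Peg 2: [6, 5]
Peg 3: [1]

After move 5 (0->1):
Peg 0: []
Peg 1: [4, 3, 2]
Peg 2: [6, 5]
Peg 3: [1]

After move 6 (1->0):
Peg 0: [2]
Peg 1: [4, 3]
Peg 2: [6, 5]
Peg 3: [1]

Answer: Peg 0: [2]
Peg 1: [4, 3]
Peg 2: [6, 5]
Peg 3: [1]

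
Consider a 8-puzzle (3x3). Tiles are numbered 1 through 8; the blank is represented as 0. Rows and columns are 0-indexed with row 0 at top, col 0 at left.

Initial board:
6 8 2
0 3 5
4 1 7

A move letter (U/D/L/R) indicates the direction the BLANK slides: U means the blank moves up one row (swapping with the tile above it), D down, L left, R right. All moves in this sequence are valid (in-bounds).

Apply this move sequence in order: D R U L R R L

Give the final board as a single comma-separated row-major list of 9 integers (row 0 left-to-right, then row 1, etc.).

After move 1 (D):
6 8 2
4 3 5
0 1 7

After move 2 (R):
6 8 2
4 3 5
1 0 7

After move 3 (U):
6 8 2
4 0 5
1 3 7

After move 4 (L):
6 8 2
0 4 5
1 3 7

After move 5 (R):
6 8 2
4 0 5
1 3 7

After move 6 (R):
6 8 2
4 5 0
1 3 7

After move 7 (L):
6 8 2
4 0 5
1 3 7

Answer: 6, 8, 2, 4, 0, 5, 1, 3, 7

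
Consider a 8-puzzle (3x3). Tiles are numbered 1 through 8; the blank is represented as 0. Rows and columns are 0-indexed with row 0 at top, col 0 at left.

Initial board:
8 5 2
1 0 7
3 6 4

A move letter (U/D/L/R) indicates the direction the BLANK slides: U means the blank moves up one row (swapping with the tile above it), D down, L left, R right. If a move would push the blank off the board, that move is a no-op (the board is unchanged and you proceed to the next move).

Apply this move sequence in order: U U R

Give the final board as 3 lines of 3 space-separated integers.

After move 1 (U):
8 0 2
1 5 7
3 6 4

After move 2 (U):
8 0 2
1 5 7
3 6 4

After move 3 (R):
8 2 0
1 5 7
3 6 4

Answer: 8 2 0
1 5 7
3 6 4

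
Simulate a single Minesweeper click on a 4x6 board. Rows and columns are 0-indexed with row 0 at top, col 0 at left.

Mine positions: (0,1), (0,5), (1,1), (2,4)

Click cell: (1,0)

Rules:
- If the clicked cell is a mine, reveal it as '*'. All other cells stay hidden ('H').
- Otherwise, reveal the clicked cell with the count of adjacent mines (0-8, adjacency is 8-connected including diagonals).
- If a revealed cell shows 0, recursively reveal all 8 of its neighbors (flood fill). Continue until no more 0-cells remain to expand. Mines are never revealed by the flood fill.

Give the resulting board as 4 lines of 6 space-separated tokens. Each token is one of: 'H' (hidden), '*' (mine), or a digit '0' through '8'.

H H H H H H
2 H H H H H
H H H H H H
H H H H H H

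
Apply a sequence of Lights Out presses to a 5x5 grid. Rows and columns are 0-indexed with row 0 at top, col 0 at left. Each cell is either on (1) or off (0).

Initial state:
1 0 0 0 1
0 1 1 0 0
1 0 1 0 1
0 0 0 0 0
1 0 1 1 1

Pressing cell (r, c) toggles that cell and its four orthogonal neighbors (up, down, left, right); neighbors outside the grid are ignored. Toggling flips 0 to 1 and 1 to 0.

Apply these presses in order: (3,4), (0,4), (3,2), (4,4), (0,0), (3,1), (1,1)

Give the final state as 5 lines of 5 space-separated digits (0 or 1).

Answer: 0 0 0 1 0
0 0 0 0 1
1 0 0 0 0
1 0 0 0 0
1 1 0 0 1

Derivation:
After press 1 at (3,4):
1 0 0 0 1
0 1 1 0 0
1 0 1 0 0
0 0 0 1 1
1 0 1 1 0

After press 2 at (0,4):
1 0 0 1 0
0 1 1 0 1
1 0 1 0 0
0 0 0 1 1
1 0 1 1 0

After press 3 at (3,2):
1 0 0 1 0
0 1 1 0 1
1 0 0 0 0
0 1 1 0 1
1 0 0 1 0

After press 4 at (4,4):
1 0 0 1 0
0 1 1 0 1
1 0 0 0 0
0 1 1 0 0
1 0 0 0 1

After press 5 at (0,0):
0 1 0 1 0
1 1 1 0 1
1 0 0 0 0
0 1 1 0 0
1 0 0 0 1

After press 6 at (3,1):
0 1 0 1 0
1 1 1 0 1
1 1 0 0 0
1 0 0 0 0
1 1 0 0 1

After press 7 at (1,1):
0 0 0 1 0
0 0 0 0 1
1 0 0 0 0
1 0 0 0 0
1 1 0 0 1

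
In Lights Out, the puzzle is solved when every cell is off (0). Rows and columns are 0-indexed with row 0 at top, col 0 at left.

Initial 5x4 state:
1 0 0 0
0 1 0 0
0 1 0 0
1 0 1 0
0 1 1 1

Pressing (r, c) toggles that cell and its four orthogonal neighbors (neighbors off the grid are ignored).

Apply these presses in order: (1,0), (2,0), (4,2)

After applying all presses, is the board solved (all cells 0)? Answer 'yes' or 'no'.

Answer: yes

Derivation:
After press 1 at (1,0):
0 0 0 0
1 0 0 0
1 1 0 0
1 0 1 0
0 1 1 1

After press 2 at (2,0):
0 0 0 0
0 0 0 0
0 0 0 0
0 0 1 0
0 1 1 1

After press 3 at (4,2):
0 0 0 0
0 0 0 0
0 0 0 0
0 0 0 0
0 0 0 0

Lights still on: 0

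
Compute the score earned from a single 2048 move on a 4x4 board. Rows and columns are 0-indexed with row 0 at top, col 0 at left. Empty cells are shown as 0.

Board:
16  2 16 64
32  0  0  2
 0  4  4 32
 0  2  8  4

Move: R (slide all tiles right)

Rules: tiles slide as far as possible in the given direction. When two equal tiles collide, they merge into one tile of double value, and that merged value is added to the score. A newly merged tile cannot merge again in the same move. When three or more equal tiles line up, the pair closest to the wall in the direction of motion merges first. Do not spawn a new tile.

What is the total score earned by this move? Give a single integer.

Slide right:
row 0: [16, 2, 16, 64] -> [16, 2, 16, 64]  score +0 (running 0)
row 1: [32, 0, 0, 2] -> [0, 0, 32, 2]  score +0 (running 0)
row 2: [0, 4, 4, 32] -> [0, 0, 8, 32]  score +8 (running 8)
row 3: [0, 2, 8, 4] -> [0, 2, 8, 4]  score +0 (running 8)
Board after move:
16  2 16 64
 0  0 32  2
 0  0  8 32
 0  2  8  4

Answer: 8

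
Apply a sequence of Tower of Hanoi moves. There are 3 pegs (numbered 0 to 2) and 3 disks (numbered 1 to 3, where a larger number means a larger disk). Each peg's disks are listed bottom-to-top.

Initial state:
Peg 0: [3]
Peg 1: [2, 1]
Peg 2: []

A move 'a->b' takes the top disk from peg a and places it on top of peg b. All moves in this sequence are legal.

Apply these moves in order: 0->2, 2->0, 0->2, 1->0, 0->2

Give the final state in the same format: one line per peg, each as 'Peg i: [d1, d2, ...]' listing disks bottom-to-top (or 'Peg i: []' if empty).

Answer: Peg 0: []
Peg 1: [2]
Peg 2: [3, 1]

Derivation:
After move 1 (0->2):
Peg 0: []
Peg 1: [2, 1]
Peg 2: [3]

After move 2 (2->0):
Peg 0: [3]
Peg 1: [2, 1]
Peg 2: []

After move 3 (0->2):
Peg 0: []
Peg 1: [2, 1]
Peg 2: [3]

After move 4 (1->0):
Peg 0: [1]
Peg 1: [2]
Peg 2: [3]

After move 5 (0->2):
Peg 0: []
Peg 1: [2]
Peg 2: [3, 1]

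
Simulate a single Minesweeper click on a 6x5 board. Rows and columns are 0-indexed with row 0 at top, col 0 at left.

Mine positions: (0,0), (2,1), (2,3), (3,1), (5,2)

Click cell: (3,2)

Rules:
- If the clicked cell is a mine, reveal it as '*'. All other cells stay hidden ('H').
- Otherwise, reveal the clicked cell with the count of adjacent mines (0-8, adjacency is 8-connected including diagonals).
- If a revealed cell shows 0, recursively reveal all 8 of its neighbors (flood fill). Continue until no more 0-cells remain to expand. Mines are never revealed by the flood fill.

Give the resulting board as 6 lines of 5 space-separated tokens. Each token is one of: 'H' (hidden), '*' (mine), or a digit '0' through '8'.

H H H H H
H H H H H
H H H H H
H H 3 H H
H H H H H
H H H H H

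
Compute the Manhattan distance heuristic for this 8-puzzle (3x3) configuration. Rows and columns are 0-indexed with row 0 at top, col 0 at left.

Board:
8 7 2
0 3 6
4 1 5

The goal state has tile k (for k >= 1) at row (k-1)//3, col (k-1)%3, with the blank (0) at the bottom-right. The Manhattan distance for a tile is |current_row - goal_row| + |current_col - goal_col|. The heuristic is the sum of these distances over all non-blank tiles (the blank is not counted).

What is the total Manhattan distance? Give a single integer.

Tile 8: (0,0)->(2,1) = 3
Tile 7: (0,1)->(2,0) = 3
Tile 2: (0,2)->(0,1) = 1
Tile 3: (1,1)->(0,2) = 2
Tile 6: (1,2)->(1,2) = 0
Tile 4: (2,0)->(1,0) = 1
Tile 1: (2,1)->(0,0) = 3
Tile 5: (2,2)->(1,1) = 2
Sum: 3 + 3 + 1 + 2 + 0 + 1 + 3 + 2 = 15

Answer: 15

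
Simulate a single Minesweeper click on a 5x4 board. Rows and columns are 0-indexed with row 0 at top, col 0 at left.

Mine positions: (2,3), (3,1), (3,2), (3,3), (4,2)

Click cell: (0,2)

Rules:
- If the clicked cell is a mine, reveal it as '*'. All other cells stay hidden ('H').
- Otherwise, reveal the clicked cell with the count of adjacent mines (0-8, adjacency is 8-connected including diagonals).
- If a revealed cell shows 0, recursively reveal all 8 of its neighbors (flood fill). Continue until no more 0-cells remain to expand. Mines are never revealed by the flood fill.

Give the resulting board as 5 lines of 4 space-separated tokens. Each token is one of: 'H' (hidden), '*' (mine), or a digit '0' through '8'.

0 0 0 0
0 0 1 1
1 2 4 H
H H H H
H H H H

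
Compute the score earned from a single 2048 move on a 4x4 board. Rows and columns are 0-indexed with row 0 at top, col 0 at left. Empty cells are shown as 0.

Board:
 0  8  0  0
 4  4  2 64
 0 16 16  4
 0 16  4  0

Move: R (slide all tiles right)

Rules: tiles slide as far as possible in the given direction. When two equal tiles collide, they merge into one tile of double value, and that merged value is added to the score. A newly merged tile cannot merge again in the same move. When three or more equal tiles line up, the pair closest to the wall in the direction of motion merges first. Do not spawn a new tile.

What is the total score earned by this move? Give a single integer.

Answer: 40

Derivation:
Slide right:
row 0: [0, 8, 0, 0] -> [0, 0, 0, 8]  score +0 (running 0)
row 1: [4, 4, 2, 64] -> [0, 8, 2, 64]  score +8 (running 8)
row 2: [0, 16, 16, 4] -> [0, 0, 32, 4]  score +32 (running 40)
row 3: [0, 16, 4, 0] -> [0, 0, 16, 4]  score +0 (running 40)
Board after move:
 0  0  0  8
 0  8  2 64
 0  0 32  4
 0  0 16  4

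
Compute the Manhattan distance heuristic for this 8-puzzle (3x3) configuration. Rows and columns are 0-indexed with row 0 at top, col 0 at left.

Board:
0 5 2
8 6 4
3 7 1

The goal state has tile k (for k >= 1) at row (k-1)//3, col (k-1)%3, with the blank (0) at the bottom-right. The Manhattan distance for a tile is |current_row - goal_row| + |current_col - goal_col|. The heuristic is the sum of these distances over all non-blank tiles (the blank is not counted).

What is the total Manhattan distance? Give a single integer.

Tile 5: (0,1)->(1,1) = 1
Tile 2: (0,2)->(0,1) = 1
Tile 8: (1,0)->(2,1) = 2
Tile 6: (1,1)->(1,2) = 1
Tile 4: (1,2)->(1,0) = 2
Tile 3: (2,0)->(0,2) = 4
Tile 7: (2,1)->(2,0) = 1
Tile 1: (2,2)->(0,0) = 4
Sum: 1 + 1 + 2 + 1 + 2 + 4 + 1 + 4 = 16

Answer: 16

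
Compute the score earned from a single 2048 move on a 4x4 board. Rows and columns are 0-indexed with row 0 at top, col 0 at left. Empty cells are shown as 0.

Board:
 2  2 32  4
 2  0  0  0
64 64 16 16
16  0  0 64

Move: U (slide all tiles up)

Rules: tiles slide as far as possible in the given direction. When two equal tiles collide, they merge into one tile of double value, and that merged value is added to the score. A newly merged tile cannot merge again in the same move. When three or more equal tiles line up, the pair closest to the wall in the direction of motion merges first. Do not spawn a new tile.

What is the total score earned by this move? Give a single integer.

Answer: 4

Derivation:
Slide up:
col 0: [2, 2, 64, 16] -> [4, 64, 16, 0]  score +4 (running 4)
col 1: [2, 0, 64, 0] -> [2, 64, 0, 0]  score +0 (running 4)
col 2: [32, 0, 16, 0] -> [32, 16, 0, 0]  score +0 (running 4)
col 3: [4, 0, 16, 64] -> [4, 16, 64, 0]  score +0 (running 4)
Board after move:
 4  2 32  4
64 64 16 16
16  0  0 64
 0  0  0  0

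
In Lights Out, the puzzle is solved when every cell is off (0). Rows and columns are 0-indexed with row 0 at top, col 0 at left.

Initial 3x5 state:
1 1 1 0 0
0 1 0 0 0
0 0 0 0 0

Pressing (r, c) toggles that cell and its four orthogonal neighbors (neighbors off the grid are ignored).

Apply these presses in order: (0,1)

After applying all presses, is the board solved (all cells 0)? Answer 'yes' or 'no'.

After press 1 at (0,1):
0 0 0 0 0
0 0 0 0 0
0 0 0 0 0

Lights still on: 0

Answer: yes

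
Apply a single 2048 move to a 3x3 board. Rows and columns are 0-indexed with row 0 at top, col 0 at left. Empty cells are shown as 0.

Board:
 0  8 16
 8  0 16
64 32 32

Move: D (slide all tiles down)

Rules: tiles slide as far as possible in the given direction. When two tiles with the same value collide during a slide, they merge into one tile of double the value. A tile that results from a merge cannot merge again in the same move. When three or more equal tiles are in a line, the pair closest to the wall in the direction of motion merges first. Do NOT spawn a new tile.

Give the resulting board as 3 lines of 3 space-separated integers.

Answer:  0  0  0
 8  8 32
64 32 32

Derivation:
Slide down:
col 0: [0, 8, 64] -> [0, 8, 64]
col 1: [8, 0, 32] -> [0, 8, 32]
col 2: [16, 16, 32] -> [0, 32, 32]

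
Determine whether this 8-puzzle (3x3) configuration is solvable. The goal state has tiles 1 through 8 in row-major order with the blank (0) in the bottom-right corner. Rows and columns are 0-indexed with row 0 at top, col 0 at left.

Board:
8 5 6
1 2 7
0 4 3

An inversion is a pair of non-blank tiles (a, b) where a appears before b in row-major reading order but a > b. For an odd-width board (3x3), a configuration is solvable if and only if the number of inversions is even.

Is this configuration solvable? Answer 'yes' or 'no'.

Answer: yes

Derivation:
Inversions (pairs i<j in row-major order where tile[i] > tile[j] > 0): 18
18 is even, so the puzzle is solvable.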